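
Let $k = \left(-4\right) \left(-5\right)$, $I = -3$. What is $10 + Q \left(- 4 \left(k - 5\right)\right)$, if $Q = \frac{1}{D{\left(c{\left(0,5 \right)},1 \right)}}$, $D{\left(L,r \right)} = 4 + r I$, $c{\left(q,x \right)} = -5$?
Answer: $-50$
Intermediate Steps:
$D{\left(L,r \right)} = 4 - 3 r$ ($D{\left(L,r \right)} = 4 + r \left(-3\right) = 4 - 3 r$)
$k = 20$
$Q = 1$ ($Q = \frac{1}{4 - 3} = 1^{-1} = 1$)
$10 + Q \left(- 4 \left(k - 5\right)\right) = 10 + 1 \left(- 4 \left(20 - 5\right)\right) = 10 + 1 \left(\left(-4\right) 15\right) = 10 + 1 \left(-60\right) = 10 - 60 = -50$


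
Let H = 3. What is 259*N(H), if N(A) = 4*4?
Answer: 4144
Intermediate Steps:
N(A) = 16
259*N(H) = 259*16 = 4144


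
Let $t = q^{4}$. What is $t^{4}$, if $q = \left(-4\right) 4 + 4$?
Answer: $184884258895036416$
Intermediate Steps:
$q = -12$ ($q = -16 + 4 = -12$)
$t = 20736$ ($t = \left(-12\right)^{4} = 20736$)
$t^{4} = 20736^{4} = 184884258895036416$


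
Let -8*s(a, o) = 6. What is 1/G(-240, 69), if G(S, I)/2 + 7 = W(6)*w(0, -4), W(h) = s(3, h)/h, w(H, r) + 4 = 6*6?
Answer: -1/22 ≈ -0.045455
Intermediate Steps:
s(a, o) = -¾ (s(a, o) = -⅛*6 = -¾)
w(H, r) = 32 (w(H, r) = -4 + 6*6 = -4 + 36 = 32)
W(h) = -3/(4*h)
G(S, I) = -22 (G(S, I) = -14 + 2*(-¾/6*32) = -14 + 2*(-¾*⅙*32) = -14 + 2*(-⅛*32) = -14 + 2*(-4) = -14 - 8 = -22)
1/G(-240, 69) = 1/(-22) = -1/22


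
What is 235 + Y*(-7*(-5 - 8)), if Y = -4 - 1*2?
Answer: -311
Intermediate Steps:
Y = -6 (Y = -4 - 2 = -6)
235 + Y*(-7*(-5 - 8)) = 235 - (-42)*(-5 - 8) = 235 - (-42)*(-13) = 235 - 6*91 = 235 - 546 = -311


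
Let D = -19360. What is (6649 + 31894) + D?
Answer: 19183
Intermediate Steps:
(6649 + 31894) + D = (6649 + 31894) - 19360 = 38543 - 19360 = 19183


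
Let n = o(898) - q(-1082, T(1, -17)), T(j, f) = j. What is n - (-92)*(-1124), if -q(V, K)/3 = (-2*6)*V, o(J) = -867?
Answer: -65323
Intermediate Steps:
q(V, K) = 36*V (q(V, K) = -3*(-2*6)*V = -(-36)*V = 36*V)
n = 38085 (n = -867 - 36*(-1082) = -867 - 1*(-38952) = -867 + 38952 = 38085)
n - (-92)*(-1124) = 38085 - (-92)*(-1124) = 38085 - 1*103408 = 38085 - 103408 = -65323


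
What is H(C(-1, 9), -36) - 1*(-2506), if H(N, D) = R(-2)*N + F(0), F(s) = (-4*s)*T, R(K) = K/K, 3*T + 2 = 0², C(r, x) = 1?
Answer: 2507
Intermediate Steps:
T = -⅔ (T = -⅔ + (⅓)*0² = -⅔ + (⅓)*0 = -⅔ + 0 = -⅔ ≈ -0.66667)
R(K) = 1
F(s) = 8*s/3 (F(s) = -4*s*(-⅔) = 8*s/3)
H(N, D) = N (H(N, D) = 1*N + (8/3)*0 = N + 0 = N)
H(C(-1, 9), -36) - 1*(-2506) = 1 - 1*(-2506) = 1 + 2506 = 2507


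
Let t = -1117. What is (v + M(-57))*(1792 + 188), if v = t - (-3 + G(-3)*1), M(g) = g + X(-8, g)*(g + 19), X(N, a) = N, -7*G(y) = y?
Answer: -12022560/7 ≈ -1.7175e+6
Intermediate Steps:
G(y) = -y/7
M(g) = -152 - 7*g (M(g) = g - 8*(g + 19) = g - 8*(19 + g) = g + (-152 - 8*g) = -152 - 7*g)
v = -7801/7 (v = -1117 - (-3 - ⅐*(-3)*1) = -1117 - (-3 + (3/7)*1) = -1117 - (-3 + 3/7) = -1117 - 1*(-18/7) = -1117 + 18/7 = -7801/7 ≈ -1114.4)
(v + M(-57))*(1792 + 188) = (-7801/7 + (-152 - 7*(-57)))*(1792 + 188) = (-7801/7 + (-152 + 399))*1980 = (-7801/7 + 247)*1980 = -6072/7*1980 = -12022560/7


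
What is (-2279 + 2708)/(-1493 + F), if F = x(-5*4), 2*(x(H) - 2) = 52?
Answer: -429/1465 ≈ -0.29283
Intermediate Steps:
x(H) = 28 (x(H) = 2 + (1/2)*52 = 2 + 26 = 28)
F = 28
(-2279 + 2708)/(-1493 + F) = (-2279 + 2708)/(-1493 + 28) = 429/(-1465) = 429*(-1/1465) = -429/1465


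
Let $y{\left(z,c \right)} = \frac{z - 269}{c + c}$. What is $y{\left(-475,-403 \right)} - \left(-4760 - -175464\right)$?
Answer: $- \frac{2219140}{13} \approx -1.707 \cdot 10^{5}$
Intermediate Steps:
$y{\left(z,c \right)} = \frac{-269 + z}{2 c}$
$y{\left(-475,-403 \right)} - \left(-4760 - -175464\right) = \frac{-269 - 475}{2 \left(-403\right)} - \left(-4760 - -175464\right) = \frac{1}{2} \left(- \frac{1}{403}\right) \left(-744\right) - \left(-4760 + 175464\right) = \frac{12}{13} - 170704 = - \frac{2219140}{13}$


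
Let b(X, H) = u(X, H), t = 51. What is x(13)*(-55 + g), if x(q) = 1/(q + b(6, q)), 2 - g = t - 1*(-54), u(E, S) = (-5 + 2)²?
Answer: -79/11 ≈ -7.1818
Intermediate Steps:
u(E, S) = 9 (u(E, S) = (-3)² = 9)
g = -103 (g = 2 - (51 - 1*(-54)) = 2 - (51 + 54) = 2 - 1*105 = 2 - 105 = -103)
b(X, H) = 9
x(q) = 1/(9 + q) (x(q) = 1/(q + 9) = 1/(9 + q))
x(13)*(-55 + g) = (-55 - 103)/(9 + 13) = -158/22 = (1/22)*(-158) = -79/11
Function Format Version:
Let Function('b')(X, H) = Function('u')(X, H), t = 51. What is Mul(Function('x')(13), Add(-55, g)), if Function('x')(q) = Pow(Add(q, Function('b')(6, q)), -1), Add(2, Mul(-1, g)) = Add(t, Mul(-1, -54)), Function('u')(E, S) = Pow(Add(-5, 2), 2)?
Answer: Rational(-79, 11) ≈ -7.1818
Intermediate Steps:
Function('u')(E, S) = 9 (Function('u')(E, S) = Pow(-3, 2) = 9)
g = -103 (g = Add(2, Mul(-1, Add(51, Mul(-1, -54)))) = Add(2, Mul(-1, Add(51, 54))) = Add(2, Mul(-1, 105)) = Add(2, -105) = -103)
Function('b')(X, H) = 9
Function('x')(q) = Pow(Add(9, q), -1) (Function('x')(q) = Pow(Add(q, 9), -1) = Pow(Add(9, q), -1))
Mul(Function('x')(13), Add(-55, g)) = Mul(Pow(Add(9, 13), -1), Add(-55, -103)) = Mul(Pow(22, -1), -158) = Mul(Rational(1, 22), -158) = Rational(-79, 11)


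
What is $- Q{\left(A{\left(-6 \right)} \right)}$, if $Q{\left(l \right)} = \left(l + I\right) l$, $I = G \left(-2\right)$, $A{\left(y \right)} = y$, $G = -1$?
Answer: $-24$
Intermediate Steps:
$I = 2$ ($I = \left(-1\right) \left(-2\right) = 2$)
$Q{\left(l \right)} = l \left(2 + l\right)$ ($Q{\left(l \right)} = \left(l + 2\right) l = \left(2 + l\right) l = l \left(2 + l\right)$)
$- Q{\left(A{\left(-6 \right)} \right)} = - \left(-6\right) \left(2 - 6\right) = - \left(-6\right) \left(-4\right) = \left(-1\right) 24 = -24$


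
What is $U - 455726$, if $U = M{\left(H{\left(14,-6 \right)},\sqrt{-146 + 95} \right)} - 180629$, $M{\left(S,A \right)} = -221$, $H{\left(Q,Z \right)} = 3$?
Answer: $-636576$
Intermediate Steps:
$U = -180850$ ($U = -221 - 180629 = -180850$)
$U - 455726 = -180850 - 455726 = -636576$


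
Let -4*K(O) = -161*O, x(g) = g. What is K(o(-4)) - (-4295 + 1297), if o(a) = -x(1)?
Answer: 11831/4 ≈ 2957.8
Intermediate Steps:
o(a) = -1 (o(a) = -1*1 = -1)
K(O) = 161*O/4 (K(O) = -(-161)*O/4 = 161*O/4)
K(o(-4)) - (-4295 + 1297) = (161/4)*(-1) - (-4295 + 1297) = -161/4 - 1*(-2998) = -161/4 + 2998 = 11831/4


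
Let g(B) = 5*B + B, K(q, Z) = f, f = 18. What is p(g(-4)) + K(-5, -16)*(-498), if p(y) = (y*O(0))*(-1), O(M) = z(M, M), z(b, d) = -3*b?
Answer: -8964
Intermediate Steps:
K(q, Z) = 18
O(M) = -3*M
g(B) = 6*B
p(y) = 0 (p(y) = (y*(-3*0))*(-1) = (y*0)*(-1) = 0*(-1) = 0)
p(g(-4)) + K(-5, -16)*(-498) = 0 + 18*(-498) = 0 - 8964 = -8964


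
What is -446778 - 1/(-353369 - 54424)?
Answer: -182192940953/407793 ≈ -4.4678e+5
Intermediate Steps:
-446778 - 1/(-353369 - 54424) = -446778 - 1/(-407793) = -446778 - 1*(-1/407793) = -446778 + 1/407793 = -182192940953/407793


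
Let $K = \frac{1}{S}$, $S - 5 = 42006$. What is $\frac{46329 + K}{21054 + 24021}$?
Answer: $\frac{389265524}{378729165} \approx 1.0278$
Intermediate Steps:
$S = 42011$ ($S = 5 + 42006 = 42011$)
$K = \frac{1}{42011} \approx 2.3803 \cdot 10^{-5}$
$\frac{46329 + K}{21054 + 24021} = \frac{46329 + \frac{1}{42011}}{21054 + 24021} = \frac{1946327620}{42011 \cdot 45075} = \frac{1946327620}{42011} \cdot \frac{1}{45075} = \frac{389265524}{378729165}$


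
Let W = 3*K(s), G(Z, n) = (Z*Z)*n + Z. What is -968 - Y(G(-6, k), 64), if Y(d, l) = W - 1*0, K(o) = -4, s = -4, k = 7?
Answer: -956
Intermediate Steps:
G(Z, n) = Z + n*Z² (G(Z, n) = Z²*n + Z = n*Z² + Z = Z + n*Z²)
W = -12 (W = 3*(-4) = -12)
Y(d, l) = -12 (Y(d, l) = -12 - 1*0 = -12 + 0 = -12)
-968 - Y(G(-6, k), 64) = -968 - 1*(-12) = -968 + 12 = -956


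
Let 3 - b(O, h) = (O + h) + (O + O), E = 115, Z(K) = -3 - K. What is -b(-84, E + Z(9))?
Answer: -152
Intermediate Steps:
b(O, h) = 3 - h - 3*O (b(O, h) = 3 - ((O + h) + (O + O)) = 3 - ((O + h) + 2*O) = 3 - (h + 3*O) = 3 + (-h - 3*O) = 3 - h - 3*O)
-b(-84, E + Z(9)) = -(3 - (115 + (-3 - 1*9)) - 3*(-84)) = -(3 - (115 + (-3 - 9)) + 252) = -(3 - (115 - 12) + 252) = -(3 - 1*103 + 252) = -(3 - 103 + 252) = -1*152 = -152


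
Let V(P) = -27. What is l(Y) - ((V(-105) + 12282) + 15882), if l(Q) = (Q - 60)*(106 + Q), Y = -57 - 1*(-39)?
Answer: -35001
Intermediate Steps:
Y = -18 (Y = -57 + 39 = -18)
l(Q) = (-60 + Q)*(106 + Q)
l(Y) - ((V(-105) + 12282) + 15882) = (-6360 + (-18)² + 46*(-18)) - ((-27 + 12282) + 15882) = (-6360 + 324 - 828) - (12255 + 15882) = -6864 - 1*28137 = -6864 - 28137 = -35001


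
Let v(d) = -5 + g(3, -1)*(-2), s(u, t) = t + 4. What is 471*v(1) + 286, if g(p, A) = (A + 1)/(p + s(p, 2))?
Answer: -2069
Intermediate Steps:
s(u, t) = 4 + t
g(p, A) = (1 + A)/(6 + p) (g(p, A) = (A + 1)/(p + (4 + 2)) = (1 + A)/(p + 6) = (1 + A)/(6 + p))
v(d) = -5 (v(d) = -5 + ((1 - 1)/(6 + 3))*(-2) = -5 + (0/9)*(-2) = -5 + ((⅑)*0)*(-2) = -5 + 0*(-2) = -5 + 0 = -5)
471*v(1) + 286 = 471*(-5) + 286 = -2355 + 286 = -2069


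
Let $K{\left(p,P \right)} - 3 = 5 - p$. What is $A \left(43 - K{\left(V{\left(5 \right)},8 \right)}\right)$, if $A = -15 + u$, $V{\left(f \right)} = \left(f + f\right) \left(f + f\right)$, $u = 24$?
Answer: $1215$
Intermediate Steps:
$V{\left(f \right)} = 4 f^{2}$ ($V{\left(f \right)} = 2 f 2 f = 4 f^{2}$)
$K{\left(p,P \right)} = 8 - p$ ($K{\left(p,P \right)} = 3 - \left(-5 + p\right) = 8 - p$)
$A = 9$ ($A = -15 + 24 = 9$)
$A \left(43 - K{\left(V{\left(5 \right)},8 \right)}\right) = 9 \left(43 - \left(8 - 4 \cdot 5^{2}\right)\right) = 9 \left(43 - \left(8 - 4 \cdot 25\right)\right) = 9 \left(43 - \left(8 - 100\right)\right) = 9 \left(43 - -92\right) = 9 \left(43 + 92\right) = 9 \cdot 135 = 1215$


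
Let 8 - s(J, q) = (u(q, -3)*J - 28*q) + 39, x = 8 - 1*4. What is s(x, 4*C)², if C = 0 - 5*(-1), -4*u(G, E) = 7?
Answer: 287296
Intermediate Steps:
x = 4 (x = 8 - 4 = 4)
u(G, E) = -7/4 (u(G, E) = -¼*7 = -7/4)
C = 5 (C = 0 + 5 = 5)
s(J, q) = -31 + 28*q + 7*J/4 (s(J, q) = 8 - ((-7*J/4 - 28*q) + 39) = 8 - ((-28*q - 7*J/4) + 39) = 8 - (39 - 28*q - 7*J/4) = 8 + (-39 + 28*q + 7*J/4) = -31 + 28*q + 7*J/4)
s(x, 4*C)² = (-31 + 28*(4*5) + (7/4)*4)² = (-31 + 28*20 + 7)² = (-31 + 560 + 7)² = 536² = 287296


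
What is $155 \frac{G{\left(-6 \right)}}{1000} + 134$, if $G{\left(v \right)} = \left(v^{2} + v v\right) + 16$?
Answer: $\frac{3691}{25} \approx 147.64$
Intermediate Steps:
$G{\left(v \right)} = 16 + 2 v^{2}$ ($G{\left(v \right)} = \left(v^{2} + v^{2}\right) + 16 = 2 v^{2} + 16 = 16 + 2 v^{2}$)
$155 \frac{G{\left(-6 \right)}}{1000} + 134 = 155 \frac{16 + 2 \left(-6\right)^{2}}{1000} + 134 = 155 \left(16 + 2 \cdot 36\right) \frac{1}{1000} + 134 = 155 \left(16 + 72\right) \frac{1}{1000} + 134 = 155 \cdot 88 \cdot \frac{1}{1000} + 134 = 155 \cdot \frac{11}{125} + 134 = \frac{341}{25} + 134 = \frac{3691}{25}$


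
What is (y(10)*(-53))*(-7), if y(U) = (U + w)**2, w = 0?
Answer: 37100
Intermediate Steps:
y(U) = U**2 (y(U) = (U + 0)**2 = U**2)
(y(10)*(-53))*(-7) = (10**2*(-53))*(-7) = (100*(-53))*(-7) = -5300*(-7) = 37100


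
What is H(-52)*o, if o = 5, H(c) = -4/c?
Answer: 5/13 ≈ 0.38462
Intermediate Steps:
H(-52)*o = -4/(-52)*5 = -4*(-1/52)*5 = (1/13)*5 = 5/13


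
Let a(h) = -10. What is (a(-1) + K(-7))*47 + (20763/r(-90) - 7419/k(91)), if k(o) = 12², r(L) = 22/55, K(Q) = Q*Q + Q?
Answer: 2561279/48 ≈ 53360.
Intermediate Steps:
K(Q) = Q + Q² (K(Q) = Q² + Q = Q + Q²)
r(L) = ⅖ (r(L) = 22*(1/55) = ⅖)
k(o) = 144
(a(-1) + K(-7))*47 + (20763/r(-90) - 7419/k(91)) = (-10 - 7*(1 - 7))*47 + (20763/(⅖) - 7419/144) = (-10 - 7*(-6))*47 + (20763*(5/2) - 7419*1/144) = (-10 + 42)*47 + (103815/2 - 2473/48) = 32*47 + 2489087/48 = 1504 + 2489087/48 = 2561279/48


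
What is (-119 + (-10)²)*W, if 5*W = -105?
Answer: 399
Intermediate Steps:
W = -21 (W = (⅕)*(-105) = -21)
(-119 + (-10)²)*W = (-119 + (-10)²)*(-21) = (-119 + 100)*(-21) = -19*(-21) = 399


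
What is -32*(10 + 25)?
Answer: -1120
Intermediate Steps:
-32*(10 + 25) = -32*35 = -1120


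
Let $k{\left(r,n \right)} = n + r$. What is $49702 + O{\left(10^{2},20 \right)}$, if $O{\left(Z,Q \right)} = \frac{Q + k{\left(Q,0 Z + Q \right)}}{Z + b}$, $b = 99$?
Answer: $\frac{9890758}{199} \approx 49702.0$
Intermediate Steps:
$O{\left(Z,Q \right)} = \frac{3 Q}{99 + Z}$ ($O{\left(Z,Q \right)} = \frac{Q + \left(\left(0 Z + Q\right) + Q\right)}{Z + 99} = \frac{Q + \left(\left(0 + Q\right) + Q\right)}{99 + Z} = \frac{Q + \left(Q + Q\right)}{99 + Z} = \frac{Q + 2 Q}{99 + Z} = \frac{3 Q}{99 + Z}$)
$49702 + O{\left(10^{2},20 \right)} = 49702 + 3 \cdot 20 \frac{1}{99 + 10^{2}} = 49702 + 3 \cdot 20 \frac{1}{99 + 100} = 49702 + 3 \cdot 20 \cdot \frac{1}{199} = 49702 + \frac{60}{199} = \frac{9890758}{199}$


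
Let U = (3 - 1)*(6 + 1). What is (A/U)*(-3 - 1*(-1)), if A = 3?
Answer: -3/7 ≈ -0.42857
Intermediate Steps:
U = 14 (U = 2*7 = 14)
(A/U)*(-3 - 1*(-1)) = (3/14)*(-3 - 1*(-1)) = (3*(1/14))*(-3 + 1) = (3/14)*(-2) = -3/7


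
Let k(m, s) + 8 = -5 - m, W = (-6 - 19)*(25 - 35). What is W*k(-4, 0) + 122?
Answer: -2128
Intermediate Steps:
W = 250 (W = -25*(-10) = 250)
k(m, s) = -13 - m (k(m, s) = -8 + (-5 - m) = -13 - m)
W*k(-4, 0) + 122 = 250*(-13 - 1*(-4)) + 122 = 250*(-13 + 4) + 122 = 250*(-9) + 122 = -2250 + 122 = -2128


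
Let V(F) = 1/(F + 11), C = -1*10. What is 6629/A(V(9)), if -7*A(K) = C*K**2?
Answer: 1856120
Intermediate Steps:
C = -10
V(F) = 1/(11 + F)
A(K) = 10*K**2/7 (A(K) = -(-10)*K**2/7 = 10*K**2/7)
6629/A(V(9)) = 6629/((10*(1/(11 + 9))**2/7)) = 6629/((10*(1/20)**2/7)) = 6629/(((10/7)*(1/400))) = 6629/(1/280) = 6629*280 = 1856120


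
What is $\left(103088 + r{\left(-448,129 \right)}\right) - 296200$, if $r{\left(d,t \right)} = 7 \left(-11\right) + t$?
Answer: $-193060$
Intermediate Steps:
$r{\left(d,t \right)} = -77 + t$
$\left(103088 + r{\left(-448,129 \right)}\right) - 296200 = \left(103088 + \left(-77 + 129\right)\right) - 296200 = \left(103088 + 52\right) - 296200 = 103140 - 296200 = -193060$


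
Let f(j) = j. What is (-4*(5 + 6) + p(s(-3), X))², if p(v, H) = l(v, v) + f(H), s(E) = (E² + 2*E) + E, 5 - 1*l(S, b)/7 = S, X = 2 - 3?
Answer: 100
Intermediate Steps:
X = -1
l(S, b) = 35 - 7*S
s(E) = E² + 3*E
p(v, H) = 35 + H - 7*v (p(v, H) = (35 - 7*v) + H = 35 + H - 7*v)
(-4*(5 + 6) + p(s(-3), X))² = (-4*(5 + 6) + (35 - 1 - (-21)*(3 - 3)))² = (-4*11 + (35 - 1 - (-21)*0))² = (-44 + (35 - 1 - 7*0))² = (-44 + (35 - 1 + 0))² = (-44 + 34)² = (-10)² = 100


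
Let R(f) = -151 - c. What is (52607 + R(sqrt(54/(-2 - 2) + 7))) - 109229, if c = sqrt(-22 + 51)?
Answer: -56773 - sqrt(29) ≈ -56778.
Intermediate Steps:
c = sqrt(29) ≈ 5.3852
R(f) = -151 - sqrt(29)
(52607 + R(sqrt(54/(-2 - 2) + 7))) - 109229 = (52607 + (-151 - sqrt(29))) - 109229 = (52456 - sqrt(29)) - 109229 = -56773 - sqrt(29)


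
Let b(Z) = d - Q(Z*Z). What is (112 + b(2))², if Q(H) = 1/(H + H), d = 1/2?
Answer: 808201/64 ≈ 12628.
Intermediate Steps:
d = ½ ≈ 0.50000
Q(H) = 1/(2*H)
b(Z) = ½ - 1/(2*Z²) (b(Z) = ½ - 1/(2*(Z*Z)) = ½ - 1/(2*(Z²)) = ½ - 1/(2*Z²))
(112 + b(2))² = (112 + (½)*(-1 + 2²)/2²)² = (112 + (½)*(¼)*(-1 + 4))² = (112 + (½)*(¼)*3)² = (112 + 3/8)² = (899/8)² = 808201/64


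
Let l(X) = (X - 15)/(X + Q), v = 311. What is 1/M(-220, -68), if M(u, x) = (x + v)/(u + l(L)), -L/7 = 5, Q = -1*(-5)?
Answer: -655/729 ≈ -0.89849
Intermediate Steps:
Q = 5
L = -35 (L = -7*5 = -35)
l(X) = (-15 + X)/(5 + X) (l(X) = (X - 15)/(X + 5) = (-15 + X)/(5 + X))
M(u, x) = (311 + x)/(5/3 + u) (M(u, x) = (x + 311)/(u + (-15 - 35)/(5 - 35)) = (311 + x)/(u - 50/(-30)) = (311 + x)/(u - 1/30*(-50)) = (311 + x)/(u + 5/3) = (311 + x)/(5/3 + u))
1/M(-220, -68) = 1/(3*(311 - 68)/(5 + 3*(-220))) = 1/(3*243/(5 - 660)) = 1/(3*243/(-655)) = 1/(3*(-1/655)*243) = 1/(-729/655) = -655/729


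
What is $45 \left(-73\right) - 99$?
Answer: $-3384$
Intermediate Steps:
$45 \left(-73\right) - 99 = -3285 - 99 = -3384$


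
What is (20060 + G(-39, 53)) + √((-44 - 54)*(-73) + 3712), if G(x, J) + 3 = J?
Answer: 20110 + √10866 ≈ 20214.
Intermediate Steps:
G(x, J) = -3 + J
(20060 + G(-39, 53)) + √((-44 - 54)*(-73) + 3712) = (20060 + (-3 + 53)) + √((-44 - 54)*(-73) + 3712) = (20060 + 50) + √(-98*(-73) + 3712) = 20110 + √(7154 + 3712) = 20110 + √10866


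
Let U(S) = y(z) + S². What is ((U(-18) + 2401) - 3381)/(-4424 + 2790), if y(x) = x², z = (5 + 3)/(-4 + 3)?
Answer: 296/817 ≈ 0.36230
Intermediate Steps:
z = -8 (z = 8/(-1) = 8*(-1) = -8)
U(S) = 64 + S² (U(S) = (-8)² + S² = 64 + S²)
((U(-18) + 2401) - 3381)/(-4424 + 2790) = (((64 + (-18)²) + 2401) - 3381)/(-4424 + 2790) = (((64 + 324) + 2401) - 3381)/(-1634) = ((388 + 2401) - 3381)*(-1/1634) = (2789 - 3381)*(-1/1634) = -592*(-1/1634) = 296/817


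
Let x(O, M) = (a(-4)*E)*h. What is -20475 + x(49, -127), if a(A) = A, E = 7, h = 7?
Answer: -20671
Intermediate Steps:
x(O, M) = -196 (x(O, M) = -4*7*7 = -28*7 = -196)
-20475 + x(49, -127) = -20475 - 196 = -20671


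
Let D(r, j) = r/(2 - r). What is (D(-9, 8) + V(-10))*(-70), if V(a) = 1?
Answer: -140/11 ≈ -12.727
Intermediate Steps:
(D(-9, 8) + V(-10))*(-70) = (-1*(-9)/(-2 - 9) + 1)*(-70) = (-1*(-9)/(-11) + 1)*(-70) = (-1*(-9)*(-1/11) + 1)*(-70) = (-9/11 + 1)*(-70) = (2/11)*(-70) = -140/11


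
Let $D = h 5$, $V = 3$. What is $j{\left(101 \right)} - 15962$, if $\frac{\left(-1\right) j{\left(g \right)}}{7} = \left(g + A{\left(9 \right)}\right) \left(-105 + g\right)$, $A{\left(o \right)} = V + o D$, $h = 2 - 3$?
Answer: $-14310$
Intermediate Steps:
$h = -1$ ($h = 2 - 3 = -1$)
$D = -5$ ($D = \left(-1\right) 5 = -5$)
$A{\left(o \right)} = 3 - 5 o$ ($A{\left(o \right)} = 3 + o \left(-5\right) = 3 - 5 o$)
$j{\left(g \right)} = - 7 \left(-105 + g\right) \left(-42 + g\right)$ ($j{\left(g \right)} = - 7 \left(g + \left(3 - 45\right)\right) \left(-105 + g\right) = - 7 \left(g - 42\right) \left(-105 + g\right) = - 7 \left(-42 + g\right) \left(-105 + g\right) = - 7 \left(-105 + g\right) \left(-42 + g\right)$)
$j{\left(101 \right)} - 15962 = \left(-30870 - 7 \cdot 101^{2} + 1029 \cdot 101\right) - 15962 = \left(-30870 - 71407 + 103929\right) - 15962 = 1652 - 15962 = -14310$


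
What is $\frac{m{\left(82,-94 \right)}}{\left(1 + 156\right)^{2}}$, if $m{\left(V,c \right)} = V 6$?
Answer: $\frac{492}{24649} \approx 0.01996$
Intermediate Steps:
$m{\left(V,c \right)} = 6 V$
$\frac{m{\left(82,-94 \right)}}{\left(1 + 156\right)^{2}} = \frac{6 \cdot 82}{\left(1 + 156\right)^{2}} = \frac{492}{157^{2}} = \frac{492}{24649}$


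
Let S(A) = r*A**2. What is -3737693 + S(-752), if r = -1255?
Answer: -713445213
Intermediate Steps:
S(A) = -1255*A**2
-3737693 + S(-752) = -3737693 - 1255*(-752)**2 = -3737693 - 1255*565504 = -3737693 - 709707520 = -713445213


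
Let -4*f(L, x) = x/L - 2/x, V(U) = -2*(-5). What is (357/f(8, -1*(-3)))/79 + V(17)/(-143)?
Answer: 699338/11297 ≈ 61.905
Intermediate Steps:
V(U) = 10
f(L, x) = 1/(2*x) - x/(4*L) (f(L, x) = -(x/L - 2/x)/4 = -(-2/x + x/L)/4 = 1/(2*x) - x/(4*L))
(357/f(8, -1*(-3)))/79 + V(17)/(-143) = (357/(1/(2*((-1*(-3)))) - ¼*(-1*(-3))/8))/79 + 10/(-143) = (357/((½)/3 - ¼*3*⅛))*(1/79) + 10*(-1/143) = (357/((½)*(⅓) - 3/32))*(1/79) - 10/143 = (357/(⅙ - 3/32))*(1/79) - 10/143 = (357/(7/96))*(1/79) - 10/143 = (357*(96/7))*(1/79) - 10/143 = 4896*(1/79) - 10/143 = 4896/79 - 10/143 = 699338/11297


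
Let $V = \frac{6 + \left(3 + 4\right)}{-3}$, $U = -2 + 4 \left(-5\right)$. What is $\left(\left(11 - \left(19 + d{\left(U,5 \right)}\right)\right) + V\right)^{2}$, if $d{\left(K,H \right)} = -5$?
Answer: $\frac{484}{9} \approx 53.778$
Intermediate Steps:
$U = -22$ ($U = -2 - 20 = -22$)
$V = - \frac{13}{3}$ ($V = - \frac{6 + 7}{3} = \left(- \frac{1}{3}\right) 13 = - \frac{13}{3} \approx -4.3333$)
$\left(\left(11 - \left(19 + d{\left(U,5 \right)}\right)\right) + V\right)^{2} = \left(\left(11 - \left(19 - 5\right)\right) - \frac{13}{3}\right)^{2} = \left(\left(11 - 14\right) - \frac{13}{3}\right)^{2} = \left(-3 - \frac{13}{3}\right)^{2} = \left(- \frac{22}{3}\right)^{2} = \frac{484}{9}$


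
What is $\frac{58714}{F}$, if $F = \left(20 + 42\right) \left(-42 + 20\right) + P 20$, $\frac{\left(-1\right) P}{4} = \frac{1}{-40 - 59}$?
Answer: $- \frac{2906343}{67478} \approx -43.071$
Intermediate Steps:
$P = \frac{4}{99}$ ($P = - \frac{4}{-40 - 59} = - \frac{4}{-99} = \left(-4\right) \left(- \frac{1}{99}\right) = \frac{4}{99} \approx 0.040404$)
$F = - \frac{134956}{99}$ ($F = \left(20 + 42\right) \left(-42 + 20\right) + \frac{4}{99} \cdot 20 = 62 \left(-22\right) + \frac{80}{99} = -1364 + \frac{80}{99} = - \frac{134956}{99} \approx -1363.2$)
$\frac{58714}{F} = \frac{58714}{- \frac{134956}{99}} = 58714 \left(- \frac{99}{134956}\right) = - \frac{2906343}{67478}$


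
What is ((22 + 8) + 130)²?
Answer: 25600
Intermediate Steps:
((22 + 8) + 130)² = (30 + 130)² = 160² = 25600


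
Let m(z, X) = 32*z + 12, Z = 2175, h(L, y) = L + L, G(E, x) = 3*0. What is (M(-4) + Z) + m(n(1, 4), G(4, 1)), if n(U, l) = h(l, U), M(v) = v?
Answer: 2439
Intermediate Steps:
G(E, x) = 0
h(L, y) = 2*L
n(U, l) = 2*l
m(z, X) = 12 + 32*z
(M(-4) + Z) + m(n(1, 4), G(4, 1)) = (-4 + 2175) + (12 + 32*(2*4)) = 2171 + (12 + 32*8) = 2171 + (12 + 256) = 2171 + 268 = 2439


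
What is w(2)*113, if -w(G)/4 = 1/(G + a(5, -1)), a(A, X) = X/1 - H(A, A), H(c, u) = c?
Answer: 113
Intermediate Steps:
a(A, X) = X - A (a(A, X) = X/1 - A = X*1 - A = X - A)
w(G) = -4/(-6 + G) (w(G) = -4/(G + (-1 - 1*5)) = -4/(G + (-1 - 5)) = -4/(G - 6) = -4/(-6 + G))
w(2)*113 = -4/(-6 + 2)*113 = -4/(-4)*113 = -4*(-¼)*113 = 1*113 = 113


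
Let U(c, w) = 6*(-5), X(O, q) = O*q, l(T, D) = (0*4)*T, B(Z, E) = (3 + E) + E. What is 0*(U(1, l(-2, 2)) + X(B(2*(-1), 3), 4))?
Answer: 0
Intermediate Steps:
B(Z, E) = 3 + 2*E
l(T, D) = 0 (l(T, D) = 0*T = 0)
U(c, w) = -30
0*(U(1, l(-2, 2)) + X(B(2*(-1), 3), 4)) = 0*(-30 + (3 + 2*3)*4) = 0*(-30 + (3 + 6)*4) = 0*(-30 + 9*4) = 0*(-30 + 36) = 0*6 = 0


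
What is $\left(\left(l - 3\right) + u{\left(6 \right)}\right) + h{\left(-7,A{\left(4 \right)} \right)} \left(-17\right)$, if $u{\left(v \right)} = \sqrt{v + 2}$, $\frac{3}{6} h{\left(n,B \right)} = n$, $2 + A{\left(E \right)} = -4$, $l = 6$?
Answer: $241 + 2 \sqrt{2} \approx 243.83$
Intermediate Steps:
$A{\left(E \right)} = -6$ ($A{\left(E \right)} = -2 - 4 = -6$)
$h{\left(n,B \right)} = 2 n$
$u{\left(v \right)} = \sqrt{2 + v}$
$\left(\left(l - 3\right) + u{\left(6 \right)}\right) + h{\left(-7,A{\left(4 \right)} \right)} \left(-17\right) = \left(\left(6 - 3\right) + \sqrt{2 + 6}\right) + 2 \left(-7\right) \left(-17\right) = \left(3 + \sqrt{8}\right) - -238 = \left(3 + 2 \sqrt{2}\right) + 238 = 241 + 2 \sqrt{2}$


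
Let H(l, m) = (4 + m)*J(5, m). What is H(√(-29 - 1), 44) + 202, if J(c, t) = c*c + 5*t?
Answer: 11962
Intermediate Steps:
J(c, t) = c² + 5*t
H(l, m) = (4 + m)*(25 + 5*m) (H(l, m) = (4 + m)*(5² + 5*m) = (4 + m)*(25 + 5*m))
H(√(-29 - 1), 44) + 202 = 5*(4 + 44)*(5 + 44) + 202 = 5*48*49 + 202 = 11760 + 202 = 11962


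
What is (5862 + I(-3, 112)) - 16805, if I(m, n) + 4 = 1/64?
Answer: -700607/64 ≈ -10947.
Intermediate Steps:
I(m, n) = -255/64 (I(m, n) = -4 + 1/64 = -255/64)
(5862 + I(-3, 112)) - 16805 = (5862 - 255/64) - 16805 = 374913/64 - 16805 = -700607/64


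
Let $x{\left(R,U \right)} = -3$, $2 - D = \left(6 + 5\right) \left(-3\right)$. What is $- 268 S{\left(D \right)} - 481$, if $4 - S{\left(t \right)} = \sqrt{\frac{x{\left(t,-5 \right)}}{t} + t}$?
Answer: $-1553 + \frac{268 \sqrt{42770}}{35} \approx 30.567$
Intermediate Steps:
$D = 35$ ($D = 2 - \left(6 + 5\right) \left(-3\right) = 2 - 11 \left(-3\right) = 2 - -33 = 2 + 33 = 35$)
$S{\left(t \right)} = 4 - \sqrt{t - \frac{3}{t}}$ ($S{\left(t \right)} = 4 - \sqrt{- \frac{3}{t} + t} = 4 - \sqrt{t - \frac{3}{t}}$)
$- 268 S{\left(D \right)} - 481 = - 268 \left(4 - \sqrt{35 - \frac{3}{35}}\right) - 481 = - 268 \left(4 - \sqrt{\frac{1222}{35}}\right) - 481 = - 268 \left(4 - \frac{\sqrt{42770}}{35}\right) - 481 = \left(-1072 + \frac{268 \sqrt{42770}}{35}\right) - 481 = -1553 + \frac{268 \sqrt{42770}}{35}$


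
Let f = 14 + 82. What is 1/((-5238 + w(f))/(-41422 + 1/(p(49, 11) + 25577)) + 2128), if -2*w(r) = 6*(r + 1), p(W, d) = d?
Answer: 353302045/751873910444 ≈ 0.00046990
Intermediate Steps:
f = 96
w(r) = -3 - 3*r (w(r) = -3*(r + 1) = -3*(1 + r) = -(6 + 6*r)/2 = -3 - 3*r)
1/((-5238 + w(f))/(-41422 + 1/(p(49, 11) + 25577)) + 2128) = 1/((-5238 + (-3 - 3*96))/(-41422 + 1/(11 + 25577)) + 2128) = 1/((-5238 + (-3 - 288))/(-41422 + 1/25588) + 2128) = 1/((-5238 - 291)/(-41422 + 1/25588) + 2128) = 1/(-5529/(-1059906135/25588) + 2128) = 1/(-5529*(-25588/1059906135) + 2128) = 1/(47158684/353302045 + 2128) = 1/(751873910444/353302045) = 353302045/751873910444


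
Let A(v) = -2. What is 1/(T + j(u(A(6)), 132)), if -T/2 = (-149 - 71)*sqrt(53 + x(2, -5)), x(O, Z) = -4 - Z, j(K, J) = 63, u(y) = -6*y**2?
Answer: -7/1161159 + 440*sqrt(6)/3483477 ≈ 0.00030337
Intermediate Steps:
T = 1320*sqrt(6) (T = -2*(-149 - 71)*sqrt(53 + (-4 - 1*(-5))) = -(-440)*sqrt(53 + (-4 + 5)) = -(-440)*sqrt(53 + 1) = -(-440)*sqrt(54) = -(-440)*3*sqrt(6) = -(-1320)*sqrt(6) = 1320*sqrt(6) ≈ 3233.3)
1/(T + j(u(A(6)), 132)) = 1/(1320*sqrt(6) + 63) = 1/(63 + 1320*sqrt(6))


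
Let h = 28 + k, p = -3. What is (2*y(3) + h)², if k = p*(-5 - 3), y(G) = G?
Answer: 3364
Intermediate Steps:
k = 24 (k = -3*(-5 - 3) = -3*(-8) = 24)
h = 52 (h = 28 + 24 = 52)
(2*y(3) + h)² = (2*3 + 52)² = (6 + 52)² = 58² = 3364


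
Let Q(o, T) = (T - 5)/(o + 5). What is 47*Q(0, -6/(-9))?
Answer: -611/15 ≈ -40.733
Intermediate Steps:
Q(o, T) = (-5 + T)/(5 + o)
47*Q(0, -6/(-9)) = 47*((-5 - 6/(-9))/(5 + 0)) = 47*((-5 - 6*(-⅑))/5) = 47*((-5 + ⅔)/5) = 47*((⅕)*(-13/3)) = 47*(-13/15) = -611/15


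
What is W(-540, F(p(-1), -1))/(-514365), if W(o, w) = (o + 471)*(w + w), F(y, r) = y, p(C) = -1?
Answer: -46/171455 ≈ -0.00026829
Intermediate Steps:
W(o, w) = 2*w*(471 + o) (W(o, w) = (471 + o)*(2*w) = 2*w*(471 + o))
W(-540, F(p(-1), -1))/(-514365) = (2*(-1)*(471 - 540))/(-514365) = (2*(-1)*(-69))*(-1/514365) = 138*(-1/514365) = -46/171455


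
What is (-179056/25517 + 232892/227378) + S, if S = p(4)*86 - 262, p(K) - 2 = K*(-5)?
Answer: -277273650028/152684327 ≈ -1816.0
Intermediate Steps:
p(K) = 2 - 5*K (p(K) = 2 + K*(-5) = 2 - 5*K)
S = -1810 (S = (2 - 5*4)*86 - 262 = (2 - 20)*86 - 262 = -18*86 - 262 = -1548 - 262 = -1810)
(-179056/25517 + 232892/227378) + S = (-179056/25517 + 232892/227378) - 1810 = (-179056*1/25517 + 232892*(1/227378)) - 1810 = (-9424/1343 + 116446/113689) - 1810 = -915018158/152684327 - 1810 = -277273650028/152684327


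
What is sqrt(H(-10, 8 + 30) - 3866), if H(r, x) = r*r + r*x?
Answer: I*sqrt(4146) ≈ 64.389*I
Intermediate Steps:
H(r, x) = r**2 + r*x
sqrt(H(-10, 8 + 30) - 3866) = sqrt(-10*(-10 + (8 + 30)) - 3866) = sqrt(-10*(-10 + 38) - 3866) = sqrt(-10*28 - 3866) = sqrt(-280 - 3866) = sqrt(-4146) = I*sqrt(4146)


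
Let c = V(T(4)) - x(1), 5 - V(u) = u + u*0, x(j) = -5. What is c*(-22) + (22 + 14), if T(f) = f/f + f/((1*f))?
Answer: -140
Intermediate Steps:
T(f) = 2 (T(f) = 1 + f/f = 1 + 1 = 2)
V(u) = 5 - u (V(u) = 5 - (u + u*0) = 5 - (u + 0) = 5 - u)
c = 8 (c = (5 - 1*2) - 1*(-5) = (5 - 2) + 5 = 3 + 5 = 8)
c*(-22) + (22 + 14) = 8*(-22) + (22 + 14) = -176 + 36 = -140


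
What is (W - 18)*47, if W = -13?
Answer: -1457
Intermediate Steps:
(W - 18)*47 = (-13 - 18)*47 = -31*47 = -1457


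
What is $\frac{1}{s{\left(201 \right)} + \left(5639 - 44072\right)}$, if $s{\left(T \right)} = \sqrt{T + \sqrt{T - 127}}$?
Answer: $\frac{1}{-38433 + \sqrt{201 + \sqrt{74}}} \approx -2.6029 \cdot 10^{-5}$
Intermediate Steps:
$s{\left(T \right)} = \sqrt{T + \sqrt{-127 + T}}$
$\frac{1}{s{\left(201 \right)} + \left(5639 - 44072\right)} = \frac{1}{\sqrt{201 + \sqrt{-127 + 201}} + \left(5639 - 44072\right)} = \frac{1}{\sqrt{201 + \sqrt{74}} - 38433} = \frac{1}{-38433 + \sqrt{201 + \sqrt{74}}}$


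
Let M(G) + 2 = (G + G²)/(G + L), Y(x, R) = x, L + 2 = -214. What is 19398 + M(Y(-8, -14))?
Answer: 77583/4 ≈ 19396.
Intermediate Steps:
L = -216 (L = -2 - 214 = -216)
M(G) = -2 + (G + G²)/(-216 + G) (M(G) = -2 + (G + G²)/(G - 216) = -2 + (G + G²)/(-216 + G))
19398 + M(Y(-8, -14)) = 19398 + (432 + (-8)² - 1*(-8))/(-216 - 8) = 19398 + (432 + 64 + 8)/(-224) = 19398 - 1/224*504 = 19398 - 9/4 = 77583/4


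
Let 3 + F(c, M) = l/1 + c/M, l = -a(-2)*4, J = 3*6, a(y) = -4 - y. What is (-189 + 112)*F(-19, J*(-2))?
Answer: -15323/36 ≈ -425.64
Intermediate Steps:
J = 18
l = 8 (l = -(-4 - 1*(-2))*4 = -(-4 + 2)*4 = -(-2)*4 = -1*(-8) = 8)
F(c, M) = 5 + c/M (F(c, M) = -3 + (8/1 + c/M) = -3 + (8*1 + c/M) = -3 + (8 + c/M) = 5 + c/M)
(-189 + 112)*F(-19, J*(-2)) = (-189 + 112)*(5 - 19/(18*(-2))) = -77*(5 - 19/(-36)) = -77*(5 - 19*(-1/36)) = -77*(5 + 19/36) = -77*199/36 = -15323/36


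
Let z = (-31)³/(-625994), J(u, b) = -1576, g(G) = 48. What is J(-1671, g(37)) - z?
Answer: -986596335/625994 ≈ -1576.0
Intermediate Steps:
z = 29791/625994 (z = -29791*(-1/625994) = 29791/625994 ≈ 0.047590)
J(-1671, g(37)) - z = -1576 - 1*29791/625994 = -1576 - 29791/625994 = -986596335/625994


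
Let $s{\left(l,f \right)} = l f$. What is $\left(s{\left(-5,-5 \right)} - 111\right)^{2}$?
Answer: $7396$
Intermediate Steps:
$s{\left(l,f \right)} = f l$
$\left(s{\left(-5,-5 \right)} - 111\right)^{2} = \left(\left(-5\right) \left(-5\right) - 111\right)^{2} = \left(25 - 111\right)^{2} = \left(-86\right)^{2} = 7396$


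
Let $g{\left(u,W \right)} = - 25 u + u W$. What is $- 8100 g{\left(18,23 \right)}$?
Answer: $291600$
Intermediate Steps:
$g{\left(u,W \right)} = - 25 u + W u$
$- 8100 g{\left(18,23 \right)} = - 8100 \cdot 18 \left(-25 + 23\right) = - 8100 \cdot 18 \left(-2\right) = \left(-8100\right) \left(-36\right) = 291600$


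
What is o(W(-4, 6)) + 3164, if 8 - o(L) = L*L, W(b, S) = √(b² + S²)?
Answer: 3120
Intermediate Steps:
W(b, S) = √(S² + b²)
o(L) = 8 - L² (o(L) = 8 - L*L = 8 - L²)
o(W(-4, 6)) + 3164 = (8 - (√(6² + (-4)²))²) + 3164 = (8 - (√(36 + 16))²) + 3164 = (8 - (√52)²) + 3164 = (8 - (2*√13)²) + 3164 = (8 - 1*52) + 3164 = (8 - 52) + 3164 = -44 + 3164 = 3120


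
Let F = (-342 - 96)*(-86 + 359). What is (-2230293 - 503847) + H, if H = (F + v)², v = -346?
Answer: 14378072260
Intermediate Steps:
F = -119574 (F = -438*273 = -119574)
H = 14380806400 (H = (-119574 - 346)² = (-119920)² = 14380806400)
(-2230293 - 503847) + H = (-2230293 - 503847) + 14380806400 = -2734140 + 14380806400 = 14378072260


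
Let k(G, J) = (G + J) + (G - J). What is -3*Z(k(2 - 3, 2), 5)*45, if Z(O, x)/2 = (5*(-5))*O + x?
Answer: -14850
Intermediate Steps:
k(G, J) = 2*G
Z(O, x) = -50*O + 2*x (Z(O, x) = 2*((5*(-5))*O + x) = 2*(-25*O + x) = 2*(x - 25*O) = -50*O + 2*x)
-3*Z(k(2 - 3, 2), 5)*45 = -3*(-100*(2 - 3) + 2*5)*45 = -3*(-100*(-1) + 10)*45 = -3*(-50*(-2) + 10)*45 = -3*(100 + 10)*45 = -3*110*45 = -330*45 = -14850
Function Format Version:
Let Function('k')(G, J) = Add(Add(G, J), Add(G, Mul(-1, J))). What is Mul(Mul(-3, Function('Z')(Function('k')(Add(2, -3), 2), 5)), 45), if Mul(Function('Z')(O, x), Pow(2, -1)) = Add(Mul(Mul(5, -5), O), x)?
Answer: -14850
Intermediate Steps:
Function('k')(G, J) = Mul(2, G)
Function('Z')(O, x) = Add(Mul(-50, O), Mul(2, x)) (Function('Z')(O, x) = Mul(2, Add(Mul(Mul(5, -5), O), x)) = Mul(2, Add(Mul(-25, O), x)) = Mul(2, Add(x, Mul(-25, O))) = Add(Mul(-50, O), Mul(2, x)))
Mul(Mul(-3, Function('Z')(Function('k')(Add(2, -3), 2), 5)), 45) = Mul(Mul(-3, Add(Mul(-50, Mul(2, Add(2, -3))), Mul(2, 5))), 45) = Mul(Mul(-3, Add(Mul(-50, Mul(2, -1)), 10)), 45) = Mul(Mul(-3, Add(Mul(-50, -2), 10)), 45) = Mul(Mul(-3, Add(100, 10)), 45) = Mul(Mul(-3, 110), 45) = Mul(-330, 45) = -14850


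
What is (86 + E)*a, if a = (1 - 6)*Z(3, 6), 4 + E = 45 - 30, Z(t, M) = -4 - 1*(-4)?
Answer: 0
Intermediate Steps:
Z(t, M) = 0 (Z(t, M) = -4 + 4 = 0)
E = 11 (E = -4 + (45 - 30) = -4 + 15 = 11)
a = 0 (a = (1 - 6)*0 = -5*0 = 0)
(86 + E)*a = (86 + 11)*0 = 97*0 = 0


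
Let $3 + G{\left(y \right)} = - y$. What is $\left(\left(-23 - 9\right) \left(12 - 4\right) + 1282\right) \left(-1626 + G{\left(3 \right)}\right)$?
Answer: $-1674432$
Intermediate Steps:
$G{\left(y \right)} = -3 - y$
$\left(\left(-23 - 9\right) \left(12 - 4\right) + 1282\right) \left(-1626 + G{\left(3 \right)}\right) = \left(\left(-23 - 9\right) \left(12 - 4\right) + 1282\right) \left(-1626 - 6\right) = \left(- 32 \left(12 - 4\right) + 1282\right) \left(-1626 - 6\right) = \left(\left(-32\right) 8 + 1282\right) \left(-1626 - 6\right) = \left(-256 + 1282\right) \left(-1632\right) = 1026 \left(-1632\right) = -1674432$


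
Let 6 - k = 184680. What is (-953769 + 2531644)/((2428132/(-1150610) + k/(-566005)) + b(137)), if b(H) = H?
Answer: 102759269221626875/8805954168633 ≈ 11669.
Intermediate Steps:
k = -184674 (k = 6 - 1*184680 = 6 - 184680 = -184674)
(-953769 + 2531644)/((2428132/(-1150610) + k/(-566005)) + b(137)) = (-953769 + 2531644)/((2428132/(-1150610) - 184674/(-566005)) + 137) = 1577875/((2428132*(-1/1150610) - 184674*(-1/566005)) + 137) = 1577875/((-1214066/575305 + 184674/566005) + 137) = 1577875/(-116184710152/65125101305 + 137) = 1577875/(8805954168633/65125101305) = 1577875*(65125101305/8805954168633) = 102759269221626875/8805954168633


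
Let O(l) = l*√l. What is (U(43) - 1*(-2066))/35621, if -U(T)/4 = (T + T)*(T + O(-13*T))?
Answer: -12726/35621 + 192296*I*√559/35621 ≈ -0.35726 + 127.64*I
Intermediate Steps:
O(l) = l^(3/2)
U(T) = -8*T*(T + 13*√13*(-T)^(3/2)) (U(T) = -4*(T + T)*(T + (-13*T)^(3/2)) = -4*2*T*(T + 13*√13*(-T)^(3/2)) = -8*T*(T + 13*√13*(-T)^(3/2)))
(U(43) - 1*(-2066))/35621 = (-8*43*(43 + 13*√13*(-1*43)^(3/2)) - 1*(-2066))/35621 = (-8*43*(43 + 13*√13*(-43)^(3/2)) + 2066)*(1/35621) = (-8*43*(43 + 13*√13*(-43*I*√43)) + 2066)*(1/35621) = (-8*43*(43 - 559*I*√559) + 2066)*(1/35621) = ((-14792 + 192296*I*√559) + 2066)*(1/35621) = (-12726 + 192296*I*√559)*(1/35621) = -12726/35621 + 192296*I*√559/35621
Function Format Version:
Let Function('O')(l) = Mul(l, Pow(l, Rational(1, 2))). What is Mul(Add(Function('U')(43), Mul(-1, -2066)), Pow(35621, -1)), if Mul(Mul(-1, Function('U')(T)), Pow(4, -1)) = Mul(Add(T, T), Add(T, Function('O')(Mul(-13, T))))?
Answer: Add(Rational(-12726, 35621), Mul(Rational(192296, 35621), I, Pow(559, Rational(1, 2)))) ≈ Add(-0.35726, Mul(127.64, I))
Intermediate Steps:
Function('O')(l) = Pow(l, Rational(3, 2))
Function('U')(T) = Mul(-8, T, Add(T, Mul(13, Pow(13, Rational(1, 2)), Pow(Mul(-1, T), Rational(3, 2))))) (Function('U')(T) = Mul(-4, Mul(Add(T, T), Add(T, Pow(Mul(-13, T), Rational(3, 2))))) = Mul(-4, Mul(Mul(2, T), Add(T, Mul(13, Pow(13, Rational(1, 2)), Pow(Mul(-1, T), Rational(3, 2)))))) = Mul(-4, Mul(2, T, Add(T, Mul(13, Pow(13, Rational(1, 2)), Pow(Mul(-1, T), Rational(3, 2)))))) = Mul(-8, T, Add(T, Mul(13, Pow(13, Rational(1, 2)), Pow(Mul(-1, T), Rational(3, 2))))))
Mul(Add(Function('U')(43), Mul(-1, -2066)), Pow(35621, -1)) = Mul(Add(Mul(-8, 43, Add(43, Mul(13, Pow(13, Rational(1, 2)), Pow(Mul(-1, 43), Rational(3, 2))))), Mul(-1, -2066)), Pow(35621, -1)) = Mul(Add(Mul(-8, 43, Add(43, Mul(13, Pow(13, Rational(1, 2)), Pow(-43, Rational(3, 2))))), 2066), Rational(1, 35621)) = Mul(Add(Mul(-8, 43, Add(43, Mul(13, Pow(13, Rational(1, 2)), Mul(-43, I, Pow(43, Rational(1, 2)))))), 2066), Rational(1, 35621)) = Mul(Add(Mul(-8, 43, Add(43, Mul(-559, I, Pow(559, Rational(1, 2))))), 2066), Rational(1, 35621)) = Mul(Add(Add(-14792, Mul(192296, I, Pow(559, Rational(1, 2)))), 2066), Rational(1, 35621)) = Mul(Add(-12726, Mul(192296, I, Pow(559, Rational(1, 2)))), Rational(1, 35621)) = Add(Rational(-12726, 35621), Mul(Rational(192296, 35621), I, Pow(559, Rational(1, 2))))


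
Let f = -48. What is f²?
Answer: 2304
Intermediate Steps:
f² = (-48)² = 2304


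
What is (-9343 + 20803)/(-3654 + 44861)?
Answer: 11460/41207 ≈ 0.27811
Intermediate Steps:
(-9343 + 20803)/(-3654 + 44861) = 11460/41207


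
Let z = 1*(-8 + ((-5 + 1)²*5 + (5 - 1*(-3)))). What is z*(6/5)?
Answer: 96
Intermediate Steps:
z = 80 (z = 1*(-8 + ((-4)²*5 + (5 + 3))) = 1*(-8 + (16*5 + 8)) = 1*(-8 + (80 + 8)) = 1*(-8 + 88) = 1*80 = 80)
z*(6/5) = 80*(6/5) = 96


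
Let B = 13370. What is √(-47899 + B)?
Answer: I*√34529 ≈ 185.82*I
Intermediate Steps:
√(-47899 + B) = √(-47899 + 13370) = √(-34529) = I*√34529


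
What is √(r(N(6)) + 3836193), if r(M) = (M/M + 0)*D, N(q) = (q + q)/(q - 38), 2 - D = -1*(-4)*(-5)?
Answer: √3836215 ≈ 1958.6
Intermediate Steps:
D = 22 (D = 2 - (-1*(-4))*(-5) = 2 - 4*(-5) = 2 - 1*(-20) = 2 + 20 = 22)
N(q) = 2*q/(-38 + q) (N(q) = (2*q)/(-38 + q) = 2*q/(-38 + q))
r(M) = 22 (r(M) = (M/M + 0)*22 = (1 + 0)*22 = 1*22 = 22)
√(r(N(6)) + 3836193) = √(22 + 3836193) = √3836215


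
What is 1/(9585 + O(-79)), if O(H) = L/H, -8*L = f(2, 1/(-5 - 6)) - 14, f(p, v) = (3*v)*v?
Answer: 76472/732982429 ≈ 0.00010433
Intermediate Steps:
f(p, v) = 3*v²
L = 1691/968 (L = -(3*(1/(-5 - 6))² - 14)/8 = -(3*(1/(-11))² - 14)/8 = -(3*(-1/11)² - 14)/8 = -(3*(1/121) - 14)/8 = -(3/121 - 14)/8 = -⅛*(-1691/121) = 1691/968 ≈ 1.7469)
O(H) = 1691/(968*H)
1/(9585 + O(-79)) = 1/(9585 + (1691/968)/(-79)) = 1/(9585 + (1691/968)*(-1/79)) = 1/(9585 - 1691/76472) = 1/(732982429/76472) = 76472/732982429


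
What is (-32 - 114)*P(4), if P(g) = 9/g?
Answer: -657/2 ≈ -328.50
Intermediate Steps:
(-32 - 114)*P(4) = (-32 - 114)*(9/4) = -1314/4 = -146*9/4 = -657/2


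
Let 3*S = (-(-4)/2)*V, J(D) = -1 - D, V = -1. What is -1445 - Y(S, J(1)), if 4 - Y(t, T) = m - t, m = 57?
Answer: -4174/3 ≈ -1391.3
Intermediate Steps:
S = -⅔ (S = (-(-4)/2*(-1))/3 = (-4*(-½)*(-1))/3 = (2*(-1))/3 = (⅓)*(-2) = -⅔ ≈ -0.66667)
Y(t, T) = -53 + t (Y(t, T) = 4 - (57 - t) = 4 + (-57 + t) = -53 + t)
-1445 - Y(S, J(1)) = -1445 - (-53 - ⅔) = -1445 - 1*(-161/3) = -1445 + 161/3 = -4174/3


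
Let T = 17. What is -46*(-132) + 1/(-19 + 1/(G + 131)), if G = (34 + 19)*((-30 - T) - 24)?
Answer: 419019016/69009 ≈ 6071.9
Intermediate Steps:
G = -3763 (G = (34 + 19)*((-30 - 1*17) - 24) = 53*((-30 - 17) - 24) = 53*(-47 - 24) = 53*(-71) = -3763)
-46*(-132) + 1/(-19 + 1/(G + 131)) = -46*(-132) + 1/(-19 + 1/(-3763 + 131)) = 6072 + 1/(-19 + 1/(-3632)) = 6072 + 1/(-19 - 1/3632) = 6072 + 1/(-69009/3632) = 6072 - 3632/69009 = 419019016/69009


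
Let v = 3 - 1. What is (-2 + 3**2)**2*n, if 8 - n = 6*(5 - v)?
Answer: -490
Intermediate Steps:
v = 2
n = -10 (n = 8 - 6*(5 - 1*2) = 8 - 6*(5 - 2) = 8 - 6*3 = 8 - 1*18 = 8 - 18 = -10)
(-2 + 3**2)**2*n = (-2 + 3**2)**2*(-10) = (-2 + 9)**2*(-10) = 7**2*(-10) = 49*(-10) = -490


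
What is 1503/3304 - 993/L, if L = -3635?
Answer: 8744277/12010040 ≈ 0.72808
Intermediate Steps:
1503/3304 - 993/L = 1503/3304 - 993/(-3635) = 1503*(1/3304) - 993*(-1/3635) = 1503/3304 + 993/3635 = 8744277/12010040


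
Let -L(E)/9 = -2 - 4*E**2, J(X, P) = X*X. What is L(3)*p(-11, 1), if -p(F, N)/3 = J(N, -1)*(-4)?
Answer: 4104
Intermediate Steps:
J(X, P) = X**2
p(F, N) = 12*N**2 (p(F, N) = -3*N**2*(-4) = -(-12)*N**2 = 12*N**2)
L(E) = 18 + 36*E**2 (L(E) = -9*(-2 - 4*E**2) = 18 + 36*E**2)
L(3)*p(-11, 1) = (18 + 36*3**2)*(12*1**2) = (18 + 36*9)*(12*1) = (18 + 324)*12 = 342*12 = 4104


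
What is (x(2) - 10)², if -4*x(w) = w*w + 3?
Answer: 2209/16 ≈ 138.06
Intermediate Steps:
x(w) = -¾ - w²/4 (x(w) = -(w*w + 3)/4 = -(w² + 3)/4 = -(3 + w²)/4 = -¾ - w²/4)
(x(2) - 10)² = ((-¾ - ¼*2²) - 10)² = ((-¾ - ¼*4) - 10)² = ((-¾ - 1) - 10)² = (-7/4 - 10)² = (-47/4)² = 2209/16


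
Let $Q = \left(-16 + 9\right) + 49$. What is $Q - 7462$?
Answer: $-7420$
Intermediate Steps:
$Q = 42$ ($Q = -7 + 49 = 42$)
$Q - 7462 = 42 - 7462 = -7420$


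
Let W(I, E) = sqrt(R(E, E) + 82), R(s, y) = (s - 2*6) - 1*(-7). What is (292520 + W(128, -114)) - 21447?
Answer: 271073 + I*sqrt(37) ≈ 2.7107e+5 + 6.0828*I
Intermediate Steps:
R(s, y) = -5 + s (R(s, y) = (s - 12) + 7 = (-12 + s) + 7 = -5 + s)
W(I, E) = sqrt(77 + E) (W(I, E) = sqrt((-5 + E) + 82) = sqrt(77 + E))
(292520 + W(128, -114)) - 21447 = (292520 + sqrt(77 - 114)) - 21447 = (292520 + sqrt(-37)) - 21447 = (292520 + I*sqrt(37)) - 21447 = 271073 + I*sqrt(37)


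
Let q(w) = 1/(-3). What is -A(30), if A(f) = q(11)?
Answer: ⅓ ≈ 0.33333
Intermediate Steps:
q(w) = -⅓
A(f) = -⅓
-A(30) = -1*(-⅓) = ⅓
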